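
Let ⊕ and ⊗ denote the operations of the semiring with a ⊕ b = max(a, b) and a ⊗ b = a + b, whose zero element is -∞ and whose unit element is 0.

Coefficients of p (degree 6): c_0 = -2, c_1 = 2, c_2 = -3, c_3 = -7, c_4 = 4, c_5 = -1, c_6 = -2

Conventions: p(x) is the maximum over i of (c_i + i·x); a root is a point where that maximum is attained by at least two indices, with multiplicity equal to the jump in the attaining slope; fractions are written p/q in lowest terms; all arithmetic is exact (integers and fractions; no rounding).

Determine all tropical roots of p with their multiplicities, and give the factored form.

hull edge (i=0, c=-2) to (i=1, c=2): slope 4, span 1
hull edge (i=1, c=2) to (i=4, c=4): slope 2/3, span 3
hull edge (i=4, c=4) to (i=6, c=-2): slope -3, span 2
Factored form: p(x) = -2 ⊗ (x ⊕ (-4)) ⊗ (x ⊕ (-2/3)) ⊗ (x ⊕ (-2/3)) ⊗ (x ⊕ (-2/3)) ⊗ (x ⊕ 3) ⊗ (x ⊕ 3)
Answer: roots = -4 (mult 1), -2/3 (mult 3), 3 (mult 2)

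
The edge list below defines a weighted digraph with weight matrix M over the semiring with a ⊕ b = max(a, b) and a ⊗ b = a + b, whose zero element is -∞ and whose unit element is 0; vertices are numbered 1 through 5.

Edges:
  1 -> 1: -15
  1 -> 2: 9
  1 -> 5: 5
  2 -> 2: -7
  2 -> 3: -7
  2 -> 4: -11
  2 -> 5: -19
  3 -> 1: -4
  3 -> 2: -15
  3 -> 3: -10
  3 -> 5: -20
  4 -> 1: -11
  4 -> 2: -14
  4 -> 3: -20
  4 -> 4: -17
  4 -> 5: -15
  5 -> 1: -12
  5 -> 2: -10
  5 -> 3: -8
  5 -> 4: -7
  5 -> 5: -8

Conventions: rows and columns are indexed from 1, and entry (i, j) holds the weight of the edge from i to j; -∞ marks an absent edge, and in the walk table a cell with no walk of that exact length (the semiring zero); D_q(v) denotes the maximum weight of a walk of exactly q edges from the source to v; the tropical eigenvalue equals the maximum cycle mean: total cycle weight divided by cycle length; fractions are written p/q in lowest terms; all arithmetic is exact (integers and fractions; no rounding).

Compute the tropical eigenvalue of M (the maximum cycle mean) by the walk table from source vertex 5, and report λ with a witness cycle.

q=0: [-∞, -∞, -∞, -∞, 0]
q=1: [-12, -10, -8, -7, -8]
q=2: [-12, -3, -16, -15, -7]
q=3: [-19, -3, -10, -14, -7]
q=4: [-14, -10, -10, -14, -14]
q=5: [-14, -5, -17, -21, -9]
Optimal cycle mean attained by: cycle 1->2->3->1, total 9 + (-7) + (-4), length 3.
Answer: λ = -2/3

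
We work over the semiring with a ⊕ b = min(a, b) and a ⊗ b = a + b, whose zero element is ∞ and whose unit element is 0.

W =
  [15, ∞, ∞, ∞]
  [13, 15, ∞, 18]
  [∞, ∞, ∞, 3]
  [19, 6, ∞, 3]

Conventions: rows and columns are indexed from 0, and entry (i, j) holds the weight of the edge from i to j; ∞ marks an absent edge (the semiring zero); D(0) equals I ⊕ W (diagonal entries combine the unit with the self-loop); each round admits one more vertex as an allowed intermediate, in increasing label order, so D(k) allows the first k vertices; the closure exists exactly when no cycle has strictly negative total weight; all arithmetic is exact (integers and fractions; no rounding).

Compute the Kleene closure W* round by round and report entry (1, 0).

D(0):
  [0, ∞, ∞, ∞]
  [13, 0, ∞, 18]
  [∞, ∞, 0, 3]
  [19, 6, ∞, 0]
D(1):
  [0, ∞, ∞, ∞]
  [13, 0, ∞, 18]
  [∞, ∞, 0, 3]
  [19, 6, ∞, 0]
D(2):
  [0, ∞, ∞, ∞]
  [13, 0, ∞, 18]
  [∞, ∞, 0, 3]
  [19, 6, ∞, 0]
D(3):
  [0, ∞, ∞, ∞]
  [13, 0, ∞, 18]
  [∞, ∞, 0, 3]
  [19, 6, ∞, 0]
D(4):
  [0, ∞, ∞, ∞]
  [13, 0, ∞, 18]
  [22, 9, 0, 3]
  [19, 6, ∞, 0]
Answer: W*[1][0] = 13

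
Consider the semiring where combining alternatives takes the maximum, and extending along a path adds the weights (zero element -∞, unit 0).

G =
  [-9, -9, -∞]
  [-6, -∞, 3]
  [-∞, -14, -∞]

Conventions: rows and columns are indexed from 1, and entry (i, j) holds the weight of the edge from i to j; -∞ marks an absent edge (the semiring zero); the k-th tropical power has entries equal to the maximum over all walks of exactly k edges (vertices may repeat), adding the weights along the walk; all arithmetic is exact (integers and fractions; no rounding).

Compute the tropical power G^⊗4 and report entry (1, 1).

G^⊗2:
  [-15, -18, -6]
  [-15, -11, -∞]
  [-20, -∞, -11]
G^⊗3:
  [-24, -20, -15]
  [-17, -24, -8]
  [-29, -25, -∞]
G^⊗4:
  [-26, -29, -17]
  [-26, -22, -21]
  [-31, -38, -22]
Key observation: the optimum is the walk 1->2->3->2->1, with weight (-9) + 3 + (-14) + (-6) = -26.
Optimal value attained by: walk 1->2->3->2->1.
Answer: (G^⊗4)[1][1] = -26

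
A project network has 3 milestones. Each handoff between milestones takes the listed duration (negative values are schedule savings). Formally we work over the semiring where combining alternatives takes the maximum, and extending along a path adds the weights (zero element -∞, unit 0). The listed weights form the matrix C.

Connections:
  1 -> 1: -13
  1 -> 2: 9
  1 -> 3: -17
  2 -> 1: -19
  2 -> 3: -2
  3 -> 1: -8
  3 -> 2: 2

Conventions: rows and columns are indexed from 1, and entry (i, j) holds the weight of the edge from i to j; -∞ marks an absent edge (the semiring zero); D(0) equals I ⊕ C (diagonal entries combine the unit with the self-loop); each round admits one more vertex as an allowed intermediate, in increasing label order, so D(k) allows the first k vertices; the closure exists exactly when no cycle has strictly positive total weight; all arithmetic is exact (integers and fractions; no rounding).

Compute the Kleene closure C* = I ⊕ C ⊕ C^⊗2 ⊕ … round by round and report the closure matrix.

D(0):
  [0, 9, -17]
  [-19, 0, -2]
  [-8, 2, 0]
D(1):
  [0, 9, -17]
  [-19, 0, -2]
  [-8, 2, 0]
D(2):
  [0, 9, 7]
  [-19, 0, -2]
  [-8, 2, 0]
D(3):
  [0, 9, 7]
  [-10, 0, -2]
  [-8, 2, 0]
Answer: C* = [[0, 9, 7], [-10, 0, -2], [-8, 2, 0]]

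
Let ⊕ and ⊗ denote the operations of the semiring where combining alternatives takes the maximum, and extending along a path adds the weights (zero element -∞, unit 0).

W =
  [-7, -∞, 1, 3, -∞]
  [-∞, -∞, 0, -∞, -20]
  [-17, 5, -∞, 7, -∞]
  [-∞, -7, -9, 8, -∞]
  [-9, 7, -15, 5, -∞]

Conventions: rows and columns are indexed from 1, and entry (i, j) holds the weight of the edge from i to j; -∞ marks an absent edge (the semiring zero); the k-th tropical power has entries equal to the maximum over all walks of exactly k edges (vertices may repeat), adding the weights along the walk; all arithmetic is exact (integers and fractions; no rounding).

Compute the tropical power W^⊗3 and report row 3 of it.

W^⊗2:
  [-14, 6, -6, 11, -∞]
  [-17, 5, -35, 7, -∞]
  [-24, 0, 5, 15, -15]
  [-26, 1, -1, 16, -27]
  [-16, -2, 7, 13, -13]
W^⊗3:
  [-21, 4, 6, 19, -14]
  [-24, 0, 5, 15, -15]
  [-12, 10, 6, 23, -20]
  [-18, 9, 7, 24, -19]
  [-10, 12, 4, 21, -22]
Answer: row 3 of W^⊗3 = [-12, 10, 6, 23, -20]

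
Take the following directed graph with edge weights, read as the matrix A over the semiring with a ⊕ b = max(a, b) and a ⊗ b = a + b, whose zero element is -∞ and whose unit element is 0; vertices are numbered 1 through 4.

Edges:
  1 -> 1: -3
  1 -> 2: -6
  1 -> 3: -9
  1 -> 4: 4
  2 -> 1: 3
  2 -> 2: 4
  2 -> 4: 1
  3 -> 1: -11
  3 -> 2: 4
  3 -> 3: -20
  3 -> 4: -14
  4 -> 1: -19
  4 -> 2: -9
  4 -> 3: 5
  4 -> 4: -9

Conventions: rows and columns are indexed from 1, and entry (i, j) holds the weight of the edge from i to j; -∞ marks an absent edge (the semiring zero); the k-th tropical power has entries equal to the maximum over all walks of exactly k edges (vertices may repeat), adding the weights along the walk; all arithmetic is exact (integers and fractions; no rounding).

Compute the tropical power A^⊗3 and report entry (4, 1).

A^⊗2:
  [-3, -2, 9, 1]
  [7, 8, 6, 7]
  [7, 8, -9, 5]
  [-6, 9, -4, -8]
A^⊗3:
  [1, 13, 6, 1]
  [11, 12, 12, 11]
  [11, 12, 10, 11]
  [12, 13, -3, 10]
Key observation: the optimum is the walk 4->3->2->1, with weight 5 + 4 + 3 = 12.
Optimal value attained by: walk 4->3->2->1.
Answer: (A^⊗3)[4][1] = 12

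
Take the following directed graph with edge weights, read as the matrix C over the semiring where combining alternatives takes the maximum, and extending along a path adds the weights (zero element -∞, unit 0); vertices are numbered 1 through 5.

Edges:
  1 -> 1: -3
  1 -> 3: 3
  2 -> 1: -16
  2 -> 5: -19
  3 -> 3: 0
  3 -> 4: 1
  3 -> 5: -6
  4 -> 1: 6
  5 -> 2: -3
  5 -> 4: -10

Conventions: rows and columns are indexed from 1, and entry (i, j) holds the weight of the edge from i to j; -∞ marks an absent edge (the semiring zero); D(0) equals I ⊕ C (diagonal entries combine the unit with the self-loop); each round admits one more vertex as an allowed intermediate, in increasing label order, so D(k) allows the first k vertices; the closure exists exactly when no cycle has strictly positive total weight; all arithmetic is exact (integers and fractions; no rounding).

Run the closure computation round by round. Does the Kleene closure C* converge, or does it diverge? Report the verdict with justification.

D(0):
  [0, -∞, 3, -∞, -∞]
  [-16, 0, -∞, -∞, -19]
  [-∞, -∞, 0, 1, -6]
  [6, -∞, -∞, 0, -∞]
  [-∞, -3, -∞, -10, 0]
D(1):
  [0, -∞, 3, -∞, -∞]
  [-16, 0, -13, -∞, -19]
  [-∞, -∞, 0, 1, -6]
  [6, -∞, 9, 0, -∞]
  [-∞, -3, -∞, -10, 0]
D(2):
  [0, -∞, 3, -∞, -∞]
  [-16, 0, -13, -∞, -19]
  [-∞, -∞, 0, 1, -6]
  [6, -∞, 9, 0, -∞]
  [-19, -3, -16, -10, 0]
Detection: at round 3, diagonal entry (4, 4) turns strictly positive.
Key observation: the cycle 4->1->3->4 has total weight 6 + 3 + 1, which is strictly positive.
Answer: DIVERGES — positive cycle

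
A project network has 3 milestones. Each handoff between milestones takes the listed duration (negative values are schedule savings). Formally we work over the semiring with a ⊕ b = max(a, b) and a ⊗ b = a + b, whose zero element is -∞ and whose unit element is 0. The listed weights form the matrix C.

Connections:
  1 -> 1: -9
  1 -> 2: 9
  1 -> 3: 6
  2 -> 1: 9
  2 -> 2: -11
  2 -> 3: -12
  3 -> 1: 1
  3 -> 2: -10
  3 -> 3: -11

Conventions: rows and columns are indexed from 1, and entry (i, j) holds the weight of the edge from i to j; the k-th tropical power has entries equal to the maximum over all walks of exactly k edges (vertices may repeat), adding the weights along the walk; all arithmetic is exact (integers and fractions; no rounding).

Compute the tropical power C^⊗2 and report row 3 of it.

C^⊗2:
  [18, 0, -3]
  [0, 18, 15]
  [-1, 10, 7]
Answer: row 3 of C^⊗2 = [-1, 10, 7]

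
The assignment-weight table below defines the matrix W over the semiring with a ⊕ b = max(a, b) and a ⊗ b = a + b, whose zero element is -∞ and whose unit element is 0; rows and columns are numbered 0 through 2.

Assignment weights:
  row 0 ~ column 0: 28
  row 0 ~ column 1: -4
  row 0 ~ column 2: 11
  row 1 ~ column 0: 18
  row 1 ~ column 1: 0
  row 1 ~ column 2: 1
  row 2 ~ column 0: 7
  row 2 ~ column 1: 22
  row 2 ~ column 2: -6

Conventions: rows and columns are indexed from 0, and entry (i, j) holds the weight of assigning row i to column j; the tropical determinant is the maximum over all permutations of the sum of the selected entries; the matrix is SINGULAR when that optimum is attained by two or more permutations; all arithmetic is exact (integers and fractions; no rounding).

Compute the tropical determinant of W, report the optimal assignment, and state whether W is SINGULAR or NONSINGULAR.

σ = (0, 1, 2): 28 + 0 + (-6) = 22
σ = (0, 2, 1): 28 + 1 + 22 = 51
σ = (1, 0, 2): (-4) + 18 + (-6) = 8
σ = (1, 2, 0): (-4) + 1 + 7 = 4
σ = (2, 0, 1): 11 + 18 + 22 = 51
σ = (2, 1, 0): 11 + 0 + 7 = 18
Optimal value attained by: σ = (0, 2, 1).
Answer: det⊕(W) = 51; verdict: SINGULAR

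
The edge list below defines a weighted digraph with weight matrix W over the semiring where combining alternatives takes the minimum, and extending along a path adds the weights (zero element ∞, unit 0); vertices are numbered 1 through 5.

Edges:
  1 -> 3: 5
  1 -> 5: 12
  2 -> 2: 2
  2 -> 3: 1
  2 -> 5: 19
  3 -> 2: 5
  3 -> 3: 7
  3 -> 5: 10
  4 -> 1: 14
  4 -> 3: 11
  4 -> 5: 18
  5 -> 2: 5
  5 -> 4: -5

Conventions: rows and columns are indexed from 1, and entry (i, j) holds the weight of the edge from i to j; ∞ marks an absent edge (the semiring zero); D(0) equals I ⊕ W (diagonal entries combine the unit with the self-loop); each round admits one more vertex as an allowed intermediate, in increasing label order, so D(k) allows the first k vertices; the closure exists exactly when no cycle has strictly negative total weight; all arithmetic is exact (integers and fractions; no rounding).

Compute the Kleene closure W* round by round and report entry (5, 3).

D(0):
  [0, ∞, 5, ∞, 12]
  [∞, 0, 1, ∞, 19]
  [∞, 5, 0, ∞, 10]
  [14, ∞, 11, 0, 18]
  [∞, 5, ∞, -5, 0]
D(1):
  [0, ∞, 5, ∞, 12]
  [∞, 0, 1, ∞, 19]
  [∞, 5, 0, ∞, 10]
  [14, ∞, 11, 0, 18]
  [∞, 5, ∞, -5, 0]
D(2):
  [0, ∞, 5, ∞, 12]
  [∞, 0, 1, ∞, 19]
  [∞, 5, 0, ∞, 10]
  [14, ∞, 11, 0, 18]
  [∞, 5, 6, -5, 0]
D(3):
  [0, 10, 5, ∞, 12]
  [∞, 0, 1, ∞, 11]
  [∞, 5, 0, ∞, 10]
  [14, 16, 11, 0, 18]
  [∞, 5, 6, -5, 0]
D(4):
  [0, 10, 5, ∞, 12]
  [∞, 0, 1, ∞, 11]
  [∞, 5, 0, ∞, 10]
  [14, 16, 11, 0, 18]
  [9, 5, 6, -5, 0]
D(5):
  [0, 10, 5, 7, 12]
  [20, 0, 1, 6, 11]
  [19, 5, 0, 5, 10]
  [14, 16, 11, 0, 18]
  [9, 5, 6, -5, 0]
Answer: W*[5][3] = 6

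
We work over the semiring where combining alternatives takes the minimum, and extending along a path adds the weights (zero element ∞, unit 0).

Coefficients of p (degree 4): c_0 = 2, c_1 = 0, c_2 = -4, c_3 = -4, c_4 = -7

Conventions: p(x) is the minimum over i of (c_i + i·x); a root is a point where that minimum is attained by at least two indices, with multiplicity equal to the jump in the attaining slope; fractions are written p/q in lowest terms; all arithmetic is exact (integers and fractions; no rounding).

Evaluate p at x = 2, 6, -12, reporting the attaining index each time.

p(2) = min(2+0·2=2, 0+1·2=2, -4+2·2=0, -4+3·2=2, -7+4·2=1) = 0 (attained by i=2)
p(6) = min(2+0·6=2, 0+1·6=6, -4+2·6=8, -4+3·6=14, -7+4·6=17) = 2 (attained by i=0)
p(-12) = min(2+0·(-12)=2, 0+1·(-12)=-12, -4+2·(-12)=-28, -4+3·(-12)=-40, -7+4·(-12)=-55) = -55 (attained by i=4)
Answer: p(2) = 0; p(6) = 2; p(-12) = -55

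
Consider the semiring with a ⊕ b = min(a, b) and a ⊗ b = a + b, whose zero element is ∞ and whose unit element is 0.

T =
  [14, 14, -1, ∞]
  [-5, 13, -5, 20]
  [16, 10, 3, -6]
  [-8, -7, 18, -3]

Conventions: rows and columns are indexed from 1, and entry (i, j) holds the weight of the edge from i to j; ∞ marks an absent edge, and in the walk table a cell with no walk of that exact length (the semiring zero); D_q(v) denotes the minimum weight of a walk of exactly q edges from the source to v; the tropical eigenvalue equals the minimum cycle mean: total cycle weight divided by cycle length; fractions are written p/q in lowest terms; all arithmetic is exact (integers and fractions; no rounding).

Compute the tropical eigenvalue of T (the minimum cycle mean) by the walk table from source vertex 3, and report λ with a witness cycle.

q=0: [∞, ∞, 0, ∞]
q=1: [16, 10, 3, -6]
q=2: [-14, -13, 5, -9]
q=3: [-18, -16, -18, -12]
q=4: [-21, -19, -21, -24]
Optimal cycle mean attained by: cycle 2->3->4->2, total (-5) + (-6) + (-7), length 3.
Answer: λ = -6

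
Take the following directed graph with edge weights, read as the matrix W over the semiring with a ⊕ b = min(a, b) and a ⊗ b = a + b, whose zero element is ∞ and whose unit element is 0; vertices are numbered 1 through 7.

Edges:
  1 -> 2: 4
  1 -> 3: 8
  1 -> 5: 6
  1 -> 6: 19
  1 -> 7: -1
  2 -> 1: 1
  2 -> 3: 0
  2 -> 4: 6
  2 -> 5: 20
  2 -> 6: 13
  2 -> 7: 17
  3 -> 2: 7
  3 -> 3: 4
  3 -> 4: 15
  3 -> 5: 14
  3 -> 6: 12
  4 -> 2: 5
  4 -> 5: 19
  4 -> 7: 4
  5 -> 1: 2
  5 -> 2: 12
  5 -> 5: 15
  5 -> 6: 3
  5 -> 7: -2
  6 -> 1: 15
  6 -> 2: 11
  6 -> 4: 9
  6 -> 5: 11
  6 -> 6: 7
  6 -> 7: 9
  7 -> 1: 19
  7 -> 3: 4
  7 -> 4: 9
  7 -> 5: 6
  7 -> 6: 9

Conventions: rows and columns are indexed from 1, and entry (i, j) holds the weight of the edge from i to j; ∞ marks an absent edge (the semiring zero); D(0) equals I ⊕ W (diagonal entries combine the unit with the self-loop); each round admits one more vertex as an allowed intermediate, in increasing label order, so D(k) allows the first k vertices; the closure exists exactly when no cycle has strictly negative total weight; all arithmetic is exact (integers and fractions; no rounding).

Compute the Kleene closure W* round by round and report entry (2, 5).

D(0):
  [0, 4, 8, ∞, 6, 19, -1]
  [1, 0, 0, 6, 20, 13, 17]
  [∞, 7, 0, 15, 14, 12, ∞]
  [∞, 5, ∞, 0, 19, ∞, 4]
  [2, 12, ∞, ∞, 0, 3, -2]
  [15, 11, ∞, 9, 11, 0, 9]
  [19, ∞, 4, 9, 6, 9, 0]
D(1):
  [0, 4, 8, ∞, 6, 19, -1]
  [1, 0, 0, 6, 7, 13, 0]
  [∞, 7, 0, 15, 14, 12, ∞]
  [∞, 5, ∞, 0, 19, ∞, 4]
  [2, 6, 10, ∞, 0, 3, -2]
  [15, 11, 23, 9, 11, 0, 9]
  [19, 23, 4, 9, 6, 9, 0]
D(2):
  [0, 4, 4, 10, 6, 17, -1]
  [1, 0, 0, 6, 7, 13, 0]
  [8, 7, 0, 13, 14, 12, 7]
  [6, 5, 5, 0, 12, 18, 4]
  [2, 6, 6, 12, 0, 3, -2]
  [12, 11, 11, 9, 11, 0, 9]
  [19, 23, 4, 9, 6, 9, 0]
D(3):
  [0, 4, 4, 10, 6, 16, -1]
  [1, 0, 0, 6, 7, 12, 0]
  [8, 7, 0, 13, 14, 12, 7]
  [6, 5, 5, 0, 12, 17, 4]
  [2, 6, 6, 12, 0, 3, -2]
  [12, 11, 11, 9, 11, 0, 9]
  [12, 11, 4, 9, 6, 9, 0]
D(4):
  [0, 4, 4, 10, 6, 16, -1]
  [1, 0, 0, 6, 7, 12, 0]
  [8, 7, 0, 13, 14, 12, 7]
  [6, 5, 5, 0, 12, 17, 4]
  [2, 6, 6, 12, 0, 3, -2]
  [12, 11, 11, 9, 11, 0, 9]
  [12, 11, 4, 9, 6, 9, 0]
D(5):
  [0, 4, 4, 10, 6, 9, -1]
  [1, 0, 0, 6, 7, 10, 0]
  [8, 7, 0, 13, 14, 12, 7]
  [6, 5, 5, 0, 12, 15, 4]
  [2, 6, 6, 12, 0, 3, -2]
  [12, 11, 11, 9, 11, 0, 9]
  [8, 11, 4, 9, 6, 9, 0]
D(6):
  [0, 4, 4, 10, 6, 9, -1]
  [1, 0, 0, 6, 7, 10, 0]
  [8, 7, 0, 13, 14, 12, 7]
  [6, 5, 5, 0, 12, 15, 4]
  [2, 6, 6, 12, 0, 3, -2]
  [12, 11, 11, 9, 11, 0, 9]
  [8, 11, 4, 9, 6, 9, 0]
D(7):
  [0, 4, 3, 8, 5, 8, -1]
  [1, 0, 0, 6, 6, 9, 0]
  [8, 7, 0, 13, 13, 12, 7]
  [6, 5, 5, 0, 10, 13, 4]
  [2, 6, 2, 7, 0, 3, -2]
  [12, 11, 11, 9, 11, 0, 9]
  [8, 11, 4, 9, 6, 9, 0]
Answer: W*[2][5] = 6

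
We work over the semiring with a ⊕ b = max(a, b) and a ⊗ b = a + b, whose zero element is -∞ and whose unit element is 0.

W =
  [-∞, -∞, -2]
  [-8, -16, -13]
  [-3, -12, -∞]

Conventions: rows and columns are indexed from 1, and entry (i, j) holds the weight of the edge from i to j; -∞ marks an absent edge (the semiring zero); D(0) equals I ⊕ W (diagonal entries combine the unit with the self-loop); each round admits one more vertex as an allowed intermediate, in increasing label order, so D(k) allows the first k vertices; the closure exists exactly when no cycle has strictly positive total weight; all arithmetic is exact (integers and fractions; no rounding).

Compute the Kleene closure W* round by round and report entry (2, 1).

D(0):
  [0, -∞, -2]
  [-8, 0, -13]
  [-3, -12, 0]
D(1):
  [0, -∞, -2]
  [-8, 0, -10]
  [-3, -12, 0]
D(2):
  [0, -∞, -2]
  [-8, 0, -10]
  [-3, -12, 0]
D(3):
  [0, -14, -2]
  [-8, 0, -10]
  [-3, -12, 0]
Answer: W*[2][1] = -8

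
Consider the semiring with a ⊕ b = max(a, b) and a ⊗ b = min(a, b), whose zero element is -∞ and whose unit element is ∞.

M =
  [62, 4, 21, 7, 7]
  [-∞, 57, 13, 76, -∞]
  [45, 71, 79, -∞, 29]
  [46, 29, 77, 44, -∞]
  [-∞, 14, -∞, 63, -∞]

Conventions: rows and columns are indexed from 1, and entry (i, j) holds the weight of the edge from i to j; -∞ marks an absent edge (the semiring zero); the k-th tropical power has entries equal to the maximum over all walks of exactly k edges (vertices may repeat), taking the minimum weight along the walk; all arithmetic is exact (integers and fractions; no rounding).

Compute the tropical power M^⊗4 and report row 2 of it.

M^⊗2:
  [62, 21, 21, 7, 21]
  [46, 57, 76, 57, 13]
  [45, 71, 79, 71, 29]
  [46, 71, 77, 44, 29]
  [46, 29, 63, 44, -∞]
M^⊗3:
  [62, 21, 21, 21, 21]
  [46, 71, 76, 57, 29]
  [46, 71, 79, 71, 29]
  [46, 71, 77, 71, 29]
  [46, 63, 63, 44, 29]
M^⊗4:
  [62, 21, 21, 21, 21]
  [46, 71, 76, 71, 29]
  [46, 71, 79, 71, 29]
  [46, 71, 77, 71, 29]
  [46, 63, 63, 63, 29]
Answer: row 2 of M^⊗4 = [46, 71, 76, 71, 29]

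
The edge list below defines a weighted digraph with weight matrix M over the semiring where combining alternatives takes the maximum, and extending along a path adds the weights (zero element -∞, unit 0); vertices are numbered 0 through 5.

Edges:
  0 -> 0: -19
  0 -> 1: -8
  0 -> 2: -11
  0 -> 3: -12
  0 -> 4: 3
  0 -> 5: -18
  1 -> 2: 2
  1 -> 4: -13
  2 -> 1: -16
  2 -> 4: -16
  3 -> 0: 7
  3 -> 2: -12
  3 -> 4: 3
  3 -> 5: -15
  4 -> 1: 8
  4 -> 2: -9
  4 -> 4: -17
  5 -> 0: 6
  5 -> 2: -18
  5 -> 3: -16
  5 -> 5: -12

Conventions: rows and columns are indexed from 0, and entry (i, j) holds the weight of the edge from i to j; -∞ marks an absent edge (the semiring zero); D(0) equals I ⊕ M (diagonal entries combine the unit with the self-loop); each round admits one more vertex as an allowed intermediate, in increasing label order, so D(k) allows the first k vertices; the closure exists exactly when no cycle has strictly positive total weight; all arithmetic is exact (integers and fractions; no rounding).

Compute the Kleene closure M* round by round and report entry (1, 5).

D(0):
  [0, -8, -11, -12, 3, -18]
  [-∞, 0, 2, -∞, -13, -∞]
  [-∞, -16, 0, -∞, -16, -∞]
  [7, -∞, -12, 0, 3, -15]
  [-∞, 8, -9, -∞, 0, -∞]
  [6, -∞, -18, -16, -∞, 0]
D(1):
  [0, -8, -11, -12, 3, -18]
  [-∞, 0, 2, -∞, -13, -∞]
  [-∞, -16, 0, -∞, -16, -∞]
  [7, -1, -4, 0, 10, -11]
  [-∞, 8, -9, -∞, 0, -∞]
  [6, -2, -5, -6, 9, 0]
D(2):
  [0, -8, -6, -12, 3, -18]
  [-∞, 0, 2, -∞, -13, -∞]
  [-∞, -16, 0, -∞, -16, -∞]
  [7, -1, 1, 0, 10, -11]
  [-∞, 8, 10, -∞, 0, -∞]
  [6, -2, 0, -6, 9, 0]
D(3):
  [0, -8, -6, -12, 3, -18]
  [-∞, 0, 2, -∞, -13, -∞]
  [-∞, -16, 0, -∞, -16, -∞]
  [7, -1, 1, 0, 10, -11]
  [-∞, 8, 10, -∞, 0, -∞]
  [6, -2, 0, -6, 9, 0]
D(4):
  [0, -8, -6, -12, 3, -18]
  [-∞, 0, 2, -∞, -13, -∞]
  [-∞, -16, 0, -∞, -16, -∞]
  [7, -1, 1, 0, 10, -11]
  [-∞, 8, 10, -∞, 0, -∞]
  [6, -2, 0, -6, 9, 0]
D(5):
  [0, 11, 13, -12, 3, -18]
  [-∞, 0, 2, -∞, -13, -∞]
  [-∞, -8, 0, -∞, -16, -∞]
  [7, 18, 20, 0, 10, -11]
  [-∞, 8, 10, -∞, 0, -∞]
  [6, 17, 19, -6, 9, 0]
D(6):
  [0, 11, 13, -12, 3, -18]
  [-∞, 0, 2, -∞, -13, -∞]
  [-∞, -8, 0, -∞, -16, -∞]
  [7, 18, 20, 0, 10, -11]
  [-∞, 8, 10, -∞, 0, -∞]
  [6, 17, 19, -6, 9, 0]
Answer: M*[1][5] = -∞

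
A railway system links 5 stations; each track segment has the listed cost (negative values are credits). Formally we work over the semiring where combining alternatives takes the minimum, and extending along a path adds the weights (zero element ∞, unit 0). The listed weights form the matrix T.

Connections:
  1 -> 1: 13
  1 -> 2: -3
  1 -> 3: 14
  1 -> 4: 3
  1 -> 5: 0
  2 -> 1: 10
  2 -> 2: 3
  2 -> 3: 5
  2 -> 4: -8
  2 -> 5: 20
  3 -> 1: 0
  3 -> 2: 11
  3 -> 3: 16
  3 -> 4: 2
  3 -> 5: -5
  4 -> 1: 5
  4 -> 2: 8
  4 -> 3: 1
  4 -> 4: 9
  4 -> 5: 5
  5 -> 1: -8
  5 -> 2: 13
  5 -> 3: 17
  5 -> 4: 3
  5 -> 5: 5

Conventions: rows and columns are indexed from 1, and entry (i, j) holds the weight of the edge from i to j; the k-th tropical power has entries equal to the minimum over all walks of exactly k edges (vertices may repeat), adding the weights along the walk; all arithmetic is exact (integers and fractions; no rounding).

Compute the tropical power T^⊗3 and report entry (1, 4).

T^⊗2:
  [-8, 0, 2, -11, 5]
  [-3, 0, -7, -5, -3]
  [-13, -3, 3, -2, 0]
  [-3, 2, 10, 0, -4]
  [-3, -11, 4, -5, -8]
T^⊗3:
  [-6, -11, -10, -8, -8]
  [-11, -6, -4, -8, -12]
  [-8, -16, -1, -11, -13]
  [-12, -6, 1, -6, -3]
  [-16, -8, -6, -19, -3]
Key observation: the optimum is the walk 1->2->2->4, with weight (-3) + 3 + (-8) = -8.
Optimal value attained by: walk 1->2->2->4.
Answer: (T^⊗3)[1][4] = -8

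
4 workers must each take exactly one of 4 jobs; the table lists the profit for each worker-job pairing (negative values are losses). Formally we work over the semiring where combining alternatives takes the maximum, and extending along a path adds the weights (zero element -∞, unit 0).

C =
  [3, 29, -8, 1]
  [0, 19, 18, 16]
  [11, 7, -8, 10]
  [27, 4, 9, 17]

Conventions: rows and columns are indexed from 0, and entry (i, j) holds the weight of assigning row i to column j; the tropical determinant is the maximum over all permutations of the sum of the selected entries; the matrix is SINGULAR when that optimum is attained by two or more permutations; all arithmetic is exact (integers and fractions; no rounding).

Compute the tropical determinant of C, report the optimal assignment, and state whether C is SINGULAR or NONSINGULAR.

σ = (0, 1, 2, 3): 3 + 19 + (-8) + 17 = 31
σ = (0, 1, 3, 2): 3 + 19 + 10 + 9 = 41
σ = (0, 2, 1, 3): 3 + 18 + 7 + 17 = 45
σ = (0, 2, 3, 1): 3 + 18 + 10 + 4 = 35
σ = (0, 3, 1, 2): 3 + 16 + 7 + 9 = 35
σ = (0, 3, 2, 1): 3 + 16 + (-8) + 4 = 15
σ = (1, 0, 2, 3): 29 + 0 + (-8) + 17 = 38
σ = (1, 0, 3, 2): 29 + 0 + 10 + 9 = 48
σ = (1, 2, 0, 3): 29 + 18 + 11 + 17 = 75
σ = (1, 2, 3, 0): 29 + 18 + 10 + 27 = 84
σ = (1, 3, 0, 2): 29 + 16 + 11 + 9 = 65
σ = (1, 3, 2, 0): 29 + 16 + (-8) + 27 = 64
σ = (2, 0, 1, 3): (-8) + 0 + 7 + 17 = 16
σ = (2, 0, 3, 1): (-8) + 0 + 10 + 4 = 6
σ = (2, 1, 0, 3): (-8) + 19 + 11 + 17 = 39
σ = (2, 1, 3, 0): (-8) + 19 + 10 + 27 = 48
σ = (2, 3, 0, 1): (-8) + 16 + 11 + 4 = 23
σ = (2, 3, 1, 0): (-8) + 16 + 7 + 27 = 42
σ = (3, 0, 1, 2): 1 + 0 + 7 + 9 = 17
σ = (3, 0, 2, 1): 1 + 0 + (-8) + 4 = -3
σ = (3, 1, 0, 2): 1 + 19 + 11 + 9 = 40
σ = (3, 1, 2, 0): 1 + 19 + (-8) + 27 = 39
σ = (3, 2, 0, 1): 1 + 18 + 11 + 4 = 34
σ = (3, 2, 1, 0): 1 + 18 + 7 + 27 = 53
Optimal value attained by: σ = (1, 2, 3, 0).
Answer: det⊕(C) = 84; verdict: NONSINGULAR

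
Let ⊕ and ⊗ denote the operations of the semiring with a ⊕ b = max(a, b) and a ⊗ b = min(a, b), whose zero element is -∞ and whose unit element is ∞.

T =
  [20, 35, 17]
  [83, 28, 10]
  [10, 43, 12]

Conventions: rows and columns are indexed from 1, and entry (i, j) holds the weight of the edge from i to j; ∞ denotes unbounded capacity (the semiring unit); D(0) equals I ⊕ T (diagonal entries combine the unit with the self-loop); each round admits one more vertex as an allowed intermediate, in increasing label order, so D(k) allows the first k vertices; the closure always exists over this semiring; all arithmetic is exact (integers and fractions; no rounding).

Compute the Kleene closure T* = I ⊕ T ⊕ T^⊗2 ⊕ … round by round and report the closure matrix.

D(0):
  [∞, 35, 17]
  [83, ∞, 10]
  [10, 43, ∞]
D(1):
  [∞, 35, 17]
  [83, ∞, 17]
  [10, 43, ∞]
D(2):
  [∞, 35, 17]
  [83, ∞, 17]
  [43, 43, ∞]
D(3):
  [∞, 35, 17]
  [83, ∞, 17]
  [43, 43, ∞]
Answer: T* = [[∞, 35, 17], [83, ∞, 17], [43, 43, ∞]]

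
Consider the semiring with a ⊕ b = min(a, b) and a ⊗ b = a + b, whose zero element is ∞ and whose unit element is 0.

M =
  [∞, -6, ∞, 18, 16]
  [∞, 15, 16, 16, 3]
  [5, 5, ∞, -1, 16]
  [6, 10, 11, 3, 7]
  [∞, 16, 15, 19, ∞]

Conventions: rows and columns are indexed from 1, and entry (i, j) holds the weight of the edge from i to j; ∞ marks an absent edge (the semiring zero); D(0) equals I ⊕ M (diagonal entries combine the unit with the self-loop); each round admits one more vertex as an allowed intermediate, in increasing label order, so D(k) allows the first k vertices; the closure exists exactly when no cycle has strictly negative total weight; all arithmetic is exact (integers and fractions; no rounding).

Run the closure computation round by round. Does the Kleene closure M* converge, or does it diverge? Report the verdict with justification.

D(0):
  [0, -6, ∞, 18, 16]
  [∞, 0, 16, 16, 3]
  [5, 5, 0, -1, 16]
  [6, 10, 11, 0, 7]
  [∞, 16, 15, 19, 0]
D(1):
  [0, -6, ∞, 18, 16]
  [∞, 0, 16, 16, 3]
  [5, -1, 0, -1, 16]
  [6, 0, 11, 0, 7]
  [∞, 16, 15, 19, 0]
D(2):
  [0, -6, 10, 10, -3]
  [∞, 0, 16, 16, 3]
  [5, -1, 0, -1, 2]
  [6, 0, 11, 0, 3]
  [∞, 16, 15, 19, 0]
D(3):
  [0, -6, 10, 9, -3]
  [21, 0, 16, 15, 3]
  [5, -1, 0, -1, 2]
  [6, 0, 11, 0, 3]
  [20, 14, 15, 14, 0]
D(4):
  [0, -6, 10, 9, -3]
  [21, 0, 16, 15, 3]
  [5, -1, 0, -1, 2]
  [6, 0, 11, 0, 3]
  [20, 14, 15, 14, 0]
D(5):
  [0, -6, 10, 9, -3]
  [21, 0, 16, 15, 3]
  [5, -1, 0, -1, 2]
  [6, 0, 11, 0, 3]
  [20, 14, 15, 14, 0]
Key observation: every diagonal entry stays at the unit through all rounds, so no improving cycle exists.
Answer: CONVERGES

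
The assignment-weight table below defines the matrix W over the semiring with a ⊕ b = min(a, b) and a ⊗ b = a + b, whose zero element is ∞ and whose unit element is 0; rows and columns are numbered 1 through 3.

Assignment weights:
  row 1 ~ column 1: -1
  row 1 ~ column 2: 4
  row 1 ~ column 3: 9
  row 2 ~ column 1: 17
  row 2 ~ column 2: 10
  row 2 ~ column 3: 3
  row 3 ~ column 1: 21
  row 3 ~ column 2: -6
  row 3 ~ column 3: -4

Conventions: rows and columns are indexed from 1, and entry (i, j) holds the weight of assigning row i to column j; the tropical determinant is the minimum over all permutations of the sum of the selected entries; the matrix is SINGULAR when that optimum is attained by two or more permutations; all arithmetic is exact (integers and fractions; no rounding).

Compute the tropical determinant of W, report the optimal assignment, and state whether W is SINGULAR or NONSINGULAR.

σ = (1, 2, 3): (-1) + 10 + (-4) = 5
σ = (1, 3, 2): (-1) + 3 + (-6) = -4
σ = (2, 1, 3): 4 + 17 + (-4) = 17
σ = (2, 3, 1): 4 + 3 + 21 = 28
σ = (3, 1, 2): 9 + 17 + (-6) = 20
σ = (3, 2, 1): 9 + 10 + 21 = 40
Optimal value attained by: σ = (1, 3, 2).
Answer: det⊕(W) = -4; verdict: NONSINGULAR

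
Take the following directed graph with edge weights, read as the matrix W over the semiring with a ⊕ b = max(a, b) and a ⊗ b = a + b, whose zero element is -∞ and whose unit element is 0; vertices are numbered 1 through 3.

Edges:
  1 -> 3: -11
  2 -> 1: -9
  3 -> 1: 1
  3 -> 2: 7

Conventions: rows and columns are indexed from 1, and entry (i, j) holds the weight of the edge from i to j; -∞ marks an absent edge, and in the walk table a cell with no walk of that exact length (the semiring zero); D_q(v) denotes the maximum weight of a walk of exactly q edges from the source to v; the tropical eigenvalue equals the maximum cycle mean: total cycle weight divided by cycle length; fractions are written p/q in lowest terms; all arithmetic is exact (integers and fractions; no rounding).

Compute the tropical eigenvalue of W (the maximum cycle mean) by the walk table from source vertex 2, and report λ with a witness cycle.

q=0: [-∞, 0, -∞]
q=1: [-9, -∞, -∞]
q=2: [-∞, -∞, -20]
q=3: [-19, -13, -∞]
Optimal cycle mean attained by: cycle 1->3->2->1, total (-11) + 7 + (-9), length 3.
Answer: λ = -13/3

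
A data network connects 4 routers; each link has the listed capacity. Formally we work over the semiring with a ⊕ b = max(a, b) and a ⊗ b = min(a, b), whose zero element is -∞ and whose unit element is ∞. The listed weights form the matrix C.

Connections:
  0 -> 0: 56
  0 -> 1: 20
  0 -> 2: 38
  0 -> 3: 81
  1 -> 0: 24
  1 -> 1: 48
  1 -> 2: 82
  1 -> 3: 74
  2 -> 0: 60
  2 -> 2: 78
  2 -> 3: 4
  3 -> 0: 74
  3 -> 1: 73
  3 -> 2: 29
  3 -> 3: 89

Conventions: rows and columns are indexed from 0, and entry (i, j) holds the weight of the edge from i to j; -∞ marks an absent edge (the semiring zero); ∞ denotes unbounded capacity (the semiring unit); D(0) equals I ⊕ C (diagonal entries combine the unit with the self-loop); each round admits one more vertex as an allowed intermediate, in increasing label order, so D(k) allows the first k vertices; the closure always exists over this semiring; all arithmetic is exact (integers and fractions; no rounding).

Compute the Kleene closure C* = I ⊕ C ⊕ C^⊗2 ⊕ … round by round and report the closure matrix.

D(0):
  [∞, 20, 38, 81]
  [24, ∞, 82, 74]
  [60, -∞, ∞, 4]
  [74, 73, 29, ∞]
D(1):
  [∞, 20, 38, 81]
  [24, ∞, 82, 74]
  [60, 20, ∞, 60]
  [74, 73, 38, ∞]
D(2):
  [∞, 20, 38, 81]
  [24, ∞, 82, 74]
  [60, 20, ∞, 60]
  [74, 73, 73, ∞]
D(3):
  [∞, 20, 38, 81]
  [60, ∞, 82, 74]
  [60, 20, ∞, 60]
  [74, 73, 73, ∞]
D(4):
  [∞, 73, 73, 81]
  [74, ∞, 82, 74]
  [60, 60, ∞, 60]
  [74, 73, 73, ∞]
Answer: C* = [[∞, 73, 73, 81], [74, ∞, 82, 74], [60, 60, ∞, 60], [74, 73, 73, ∞]]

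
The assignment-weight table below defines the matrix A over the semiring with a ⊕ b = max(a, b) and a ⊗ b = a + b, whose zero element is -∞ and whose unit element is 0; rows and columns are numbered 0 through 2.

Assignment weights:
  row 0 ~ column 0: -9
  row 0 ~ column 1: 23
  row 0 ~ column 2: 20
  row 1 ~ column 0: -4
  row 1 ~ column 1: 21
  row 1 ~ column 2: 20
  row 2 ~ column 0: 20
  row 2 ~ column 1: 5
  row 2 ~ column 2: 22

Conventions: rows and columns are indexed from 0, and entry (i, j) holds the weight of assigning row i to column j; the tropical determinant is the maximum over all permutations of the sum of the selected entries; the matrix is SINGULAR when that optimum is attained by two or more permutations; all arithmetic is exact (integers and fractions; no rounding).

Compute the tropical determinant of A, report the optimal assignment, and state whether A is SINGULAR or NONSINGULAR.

σ = (0, 1, 2): (-9) + 21 + 22 = 34
σ = (0, 2, 1): (-9) + 20 + 5 = 16
σ = (1, 0, 2): 23 + (-4) + 22 = 41
σ = (1, 2, 0): 23 + 20 + 20 = 63
σ = (2, 0, 1): 20 + (-4) + 5 = 21
σ = (2, 1, 0): 20 + 21 + 20 = 61
Optimal value attained by: σ = (1, 2, 0).
Answer: det⊕(A) = 63; verdict: NONSINGULAR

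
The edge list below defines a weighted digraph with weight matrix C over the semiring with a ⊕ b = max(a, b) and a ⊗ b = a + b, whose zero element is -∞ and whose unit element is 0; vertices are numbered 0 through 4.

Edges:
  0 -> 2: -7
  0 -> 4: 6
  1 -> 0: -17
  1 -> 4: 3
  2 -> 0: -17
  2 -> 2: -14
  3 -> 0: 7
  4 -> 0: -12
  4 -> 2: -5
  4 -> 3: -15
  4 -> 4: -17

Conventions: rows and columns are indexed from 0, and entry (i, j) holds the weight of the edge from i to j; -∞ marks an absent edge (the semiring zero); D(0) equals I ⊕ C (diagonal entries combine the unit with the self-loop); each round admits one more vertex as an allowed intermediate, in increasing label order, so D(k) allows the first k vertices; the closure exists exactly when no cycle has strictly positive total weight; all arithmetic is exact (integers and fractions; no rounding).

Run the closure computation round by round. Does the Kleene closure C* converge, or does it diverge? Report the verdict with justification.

D(0):
  [0, -∞, -7, -∞, 6]
  [-17, 0, -∞, -∞, 3]
  [-17, -∞, 0, -∞, -∞]
  [7, -∞, -∞, 0, -∞]
  [-12, -∞, -5, -15, 0]
D(1):
  [0, -∞, -7, -∞, 6]
  [-17, 0, -24, -∞, 3]
  [-17, -∞, 0, -∞, -11]
  [7, -∞, 0, 0, 13]
  [-12, -∞, -5, -15, 0]
D(2):
  [0, -∞, -7, -∞, 6]
  [-17, 0, -24, -∞, 3]
  [-17, -∞, 0, -∞, -11]
  [7, -∞, 0, 0, 13]
  [-12, -∞, -5, -15, 0]
D(3):
  [0, -∞, -7, -∞, 6]
  [-17, 0, -24, -∞, 3]
  [-17, -∞, 0, -∞, -11]
  [7, -∞, 0, 0, 13]
  [-12, -∞, -5, -15, 0]
D(4):
  [0, -∞, -7, -∞, 6]
  [-17, 0, -24, -∞, 3]
  [-17, -∞, 0, -∞, -11]
  [7, -∞, 0, 0, 13]
  [-8, -∞, -5, -15, 0]
D(5):
  [0, -∞, 1, -9, 6]
  [-5, 0, -2, -12, 3]
  [-17, -∞, 0, -26, -11]
  [7, -∞, 8, 0, 13]
  [-8, -∞, -5, -15, 0]
Key observation: every diagonal entry stays at the unit through all rounds, so no improving cycle exists.
Answer: CONVERGES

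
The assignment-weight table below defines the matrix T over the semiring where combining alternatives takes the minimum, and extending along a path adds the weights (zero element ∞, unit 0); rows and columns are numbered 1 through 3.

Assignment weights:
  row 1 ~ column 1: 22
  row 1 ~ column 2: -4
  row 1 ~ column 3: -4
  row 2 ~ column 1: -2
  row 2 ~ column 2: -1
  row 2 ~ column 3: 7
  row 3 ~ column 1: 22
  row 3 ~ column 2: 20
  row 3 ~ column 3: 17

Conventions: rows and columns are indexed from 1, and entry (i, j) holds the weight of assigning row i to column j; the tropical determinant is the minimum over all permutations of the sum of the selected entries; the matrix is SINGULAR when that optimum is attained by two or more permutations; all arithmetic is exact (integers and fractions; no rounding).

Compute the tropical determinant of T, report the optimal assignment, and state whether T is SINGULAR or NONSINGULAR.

σ = (1, 2, 3): 22 + (-1) + 17 = 38
σ = (1, 3, 2): 22 + 7 + 20 = 49
σ = (2, 1, 3): (-4) + (-2) + 17 = 11
σ = (2, 3, 1): (-4) + 7 + 22 = 25
σ = (3, 1, 2): (-4) + (-2) + 20 = 14
σ = (3, 2, 1): (-4) + (-1) + 22 = 17
Optimal value attained by: σ = (2, 1, 3).
Answer: det⊕(T) = 11; verdict: NONSINGULAR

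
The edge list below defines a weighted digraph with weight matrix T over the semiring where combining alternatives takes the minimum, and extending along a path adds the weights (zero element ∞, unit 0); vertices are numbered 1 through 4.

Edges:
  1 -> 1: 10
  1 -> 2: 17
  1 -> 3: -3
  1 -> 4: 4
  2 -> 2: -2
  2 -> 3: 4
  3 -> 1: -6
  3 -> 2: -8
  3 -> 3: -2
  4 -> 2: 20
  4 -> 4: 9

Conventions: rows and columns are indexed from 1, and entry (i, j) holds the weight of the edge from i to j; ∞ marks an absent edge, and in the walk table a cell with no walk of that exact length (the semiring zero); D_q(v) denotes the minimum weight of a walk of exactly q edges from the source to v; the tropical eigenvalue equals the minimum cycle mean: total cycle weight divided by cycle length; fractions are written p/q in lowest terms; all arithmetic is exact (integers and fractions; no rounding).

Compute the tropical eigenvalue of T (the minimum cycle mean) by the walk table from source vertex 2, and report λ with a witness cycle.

q=0: [∞, 0, ∞, ∞]
q=1: [∞, -2, 4, ∞]
q=2: [-2, -4, 2, ∞]
q=3: [-4, -6, -5, 2]
q=4: [-11, -13, -7, 0]
Optimal cycle mean attained by: cycle 1->3->1, total (-3) + (-6), length 2.
Answer: λ = -9/2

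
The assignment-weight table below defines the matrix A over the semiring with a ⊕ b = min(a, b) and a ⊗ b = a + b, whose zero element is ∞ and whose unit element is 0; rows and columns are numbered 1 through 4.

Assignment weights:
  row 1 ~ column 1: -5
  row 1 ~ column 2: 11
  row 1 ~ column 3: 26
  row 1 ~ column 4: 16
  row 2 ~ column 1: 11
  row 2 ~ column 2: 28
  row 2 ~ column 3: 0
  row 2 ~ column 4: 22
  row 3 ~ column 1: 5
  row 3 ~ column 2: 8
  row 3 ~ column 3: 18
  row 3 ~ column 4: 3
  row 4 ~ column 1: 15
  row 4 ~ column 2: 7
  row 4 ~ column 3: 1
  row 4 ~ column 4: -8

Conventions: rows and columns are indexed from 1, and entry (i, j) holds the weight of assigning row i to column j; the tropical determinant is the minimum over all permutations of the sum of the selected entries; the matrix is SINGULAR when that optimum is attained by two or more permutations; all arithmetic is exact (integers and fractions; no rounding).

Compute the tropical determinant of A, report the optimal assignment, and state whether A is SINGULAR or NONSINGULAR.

σ = (1, 2, 3, 4): (-5) + 28 + 18 + (-8) = 33
σ = (1, 2, 4, 3): (-5) + 28 + 3 + 1 = 27
σ = (1, 3, 2, 4): (-5) + 0 + 8 + (-8) = -5
σ = (1, 3, 4, 2): (-5) + 0 + 3 + 7 = 5
σ = (1, 4, 2, 3): (-5) + 22 + 8 + 1 = 26
σ = (1, 4, 3, 2): (-5) + 22 + 18 + 7 = 42
σ = (2, 1, 3, 4): 11 + 11 + 18 + (-8) = 32
σ = (2, 1, 4, 3): 11 + 11 + 3 + 1 = 26
σ = (2, 3, 1, 4): 11 + 0 + 5 + (-8) = 8
σ = (2, 3, 4, 1): 11 + 0 + 3 + 15 = 29
σ = (2, 4, 1, 3): 11 + 22 + 5 + 1 = 39
σ = (2, 4, 3, 1): 11 + 22 + 18 + 15 = 66
σ = (3, 1, 2, 4): 26 + 11 + 8 + (-8) = 37
σ = (3, 1, 4, 2): 26 + 11 + 3 + 7 = 47
σ = (3, 2, 1, 4): 26 + 28 + 5 + (-8) = 51
σ = (3, 2, 4, 1): 26 + 28 + 3 + 15 = 72
σ = (3, 4, 1, 2): 26 + 22 + 5 + 7 = 60
σ = (3, 4, 2, 1): 26 + 22 + 8 + 15 = 71
σ = (4, 1, 2, 3): 16 + 11 + 8 + 1 = 36
σ = (4, 1, 3, 2): 16 + 11 + 18 + 7 = 52
σ = (4, 2, 1, 3): 16 + 28 + 5 + 1 = 50
σ = (4, 2, 3, 1): 16 + 28 + 18 + 15 = 77
σ = (4, 3, 1, 2): 16 + 0 + 5 + 7 = 28
σ = (4, 3, 2, 1): 16 + 0 + 8 + 15 = 39
Optimal value attained by: σ = (1, 3, 2, 4).
Answer: det⊕(A) = -5; verdict: NONSINGULAR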